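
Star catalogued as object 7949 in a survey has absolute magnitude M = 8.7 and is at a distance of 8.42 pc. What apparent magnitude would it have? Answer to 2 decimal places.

m = M + 5 log₁₀ d − 5 = 8.7 + 5·0.9253 − 5 = 8.327

m ≈ 8.33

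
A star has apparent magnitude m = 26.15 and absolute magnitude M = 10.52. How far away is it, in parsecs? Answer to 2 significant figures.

d ≈ 13000 pc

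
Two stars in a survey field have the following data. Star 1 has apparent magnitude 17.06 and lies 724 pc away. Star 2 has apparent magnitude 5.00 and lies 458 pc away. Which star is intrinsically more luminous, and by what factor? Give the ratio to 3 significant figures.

Star 1: M = m − 5 log₁₀ d + 5 = 17.06 − 5·2.8597 + 5 = 7.761
Star 2: M = m − 5 log₁₀ d + 5 = 5.00 − 5·2.6609 + 5 = -3.304
ΔM = M_1 − M_2 = 7.761 − (-3.304) = 11.066; smaller M is more luminous → Star 2.
L ratio = 10^(0.4 |ΔM|) = 10^4.426 = 26680

Star 2 is more luminous, by a factor of 26700.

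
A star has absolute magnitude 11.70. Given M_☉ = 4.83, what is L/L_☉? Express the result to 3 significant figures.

L/L_☉ ≈ 1.79×10^-3

M − M_☉ = 11.70 − 4.83 = 6.870
L/L_☉ = 10^(−0.4 (M − M_☉)) = 10^-2.748 = 1.786×10^-3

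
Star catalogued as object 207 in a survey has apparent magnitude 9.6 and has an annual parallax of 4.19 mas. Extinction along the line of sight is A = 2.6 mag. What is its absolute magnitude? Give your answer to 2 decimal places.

M ≈ 0.11

p = 4.19 mas = 4.19×10^-3″ → d = 1/p = 238.7 pc
5 log₁₀(d/10 pc) = 5 log₁₀(238.7) − 5 = 6.889
M = m − 5 log₁₀(d/10) − A = 9.6 − 6.889 − 2.6 = 0.111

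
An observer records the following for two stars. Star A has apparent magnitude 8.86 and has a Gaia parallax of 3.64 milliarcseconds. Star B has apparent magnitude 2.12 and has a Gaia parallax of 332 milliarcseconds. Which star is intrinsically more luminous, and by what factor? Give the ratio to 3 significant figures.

Star A is more luminous, by a factor of 16.8.

Star A: p = 3.64 mas = 3.64×10^-3″ → d = 1/p = 274.7 pc
Star A: M = m − 5 log₁₀ d + 5 = 8.86 − 5·2.4389 + 5 = 1.666
Star B: p = 332 mas = 0.332″ → d = 1/p = 3.012 pc
Star B: M = m − 5 log₁₀ d + 5 = 2.12 − 5·0.4789 + 5 = 4.726
ΔM = M_A − M_B = 1.666 − (4.726) = -3.060; smaller M is more luminous → Star A.
L ratio = 10^(0.4 |ΔM|) = 10^1.224 = 16.75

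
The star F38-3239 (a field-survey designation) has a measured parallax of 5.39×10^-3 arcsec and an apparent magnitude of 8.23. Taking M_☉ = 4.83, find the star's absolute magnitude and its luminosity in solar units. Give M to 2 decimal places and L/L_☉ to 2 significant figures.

M ≈ 1.89; L/L_☉ ≈ 15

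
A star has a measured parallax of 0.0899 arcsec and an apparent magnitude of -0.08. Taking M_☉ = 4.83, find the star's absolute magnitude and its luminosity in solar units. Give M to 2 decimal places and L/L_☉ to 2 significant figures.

d = 1/p = 1/0.0899″ = 11.12 pc
M = m − 5 log₁₀ d + 5 = -0.08 − 5·1.0462 + 5 = -0.311
M − M_☉ = -0.311 − 4.83 = -5.141
L/L_☉ = 10^(−0.4 × -5.141) = 113.9

M ≈ -0.31; L/L_☉ ≈ 110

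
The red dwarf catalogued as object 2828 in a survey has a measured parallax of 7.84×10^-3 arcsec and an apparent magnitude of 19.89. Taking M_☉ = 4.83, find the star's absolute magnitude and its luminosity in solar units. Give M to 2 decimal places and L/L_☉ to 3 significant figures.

M ≈ 14.36; L/L_☉ ≈ 1.54×10^-4

d = 1/p = 1/7.84×10^-3″ = 127.6 pc
M = m − 5 log₁₀ d + 5 = 19.89 − 5·2.1057 + 5 = 14.362
M − M_☉ = 14.362 − 4.83 = 9.532
L/L_☉ = 10^(−0.4 × 9.532) = 1.539×10^-4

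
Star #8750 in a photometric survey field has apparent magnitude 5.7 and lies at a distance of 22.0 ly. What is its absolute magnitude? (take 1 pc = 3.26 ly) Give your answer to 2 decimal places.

d = 22.0 ly / 3.26 = 6.748 pc
5 log₁₀(d/10 pc) = 5 log₁₀(6.748) − 5 = -0.854
M = m − 5 log₁₀(d/10) = 5.7 + 0.854 = 6.554

M ≈ 6.55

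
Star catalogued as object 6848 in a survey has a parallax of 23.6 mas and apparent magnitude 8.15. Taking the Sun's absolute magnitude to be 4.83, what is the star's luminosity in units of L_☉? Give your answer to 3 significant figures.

d = 1/p = 1000/23.6 mas = 42.37 pc
M = m − 5 log₁₀ d + 5 = 8.15 − 5·1.6271 + 5 = 5.015
M − M_☉ = 5.015 − 4.83 = 0.185
L/L_☉ = 10^(−0.4 × 0.185) = 0.8437

L/L_☉ ≈ 0.844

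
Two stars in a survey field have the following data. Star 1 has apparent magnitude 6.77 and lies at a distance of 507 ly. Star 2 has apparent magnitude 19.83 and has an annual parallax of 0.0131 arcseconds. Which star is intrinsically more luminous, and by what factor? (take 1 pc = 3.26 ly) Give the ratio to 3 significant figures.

Star 1: d = 507 ly / 3.26 = 155.5 pc
Star 1: M = m − 5 log₁₀ d + 5 = 6.77 − 5·2.1918 + 5 = 0.811
Star 2: d = 1/p = 1/0.0131″ = 76.34 pc
Star 2: M = m − 5 log₁₀ d + 5 = 19.83 − 5·1.8827 + 5 = 15.416
ΔM = M_1 − M_2 = 0.811 − (15.416) = -14.605; smaller M is more luminous → Star 1.
L ratio = 10^(0.4 |ΔM|) = 10^5.842 = 695200

Star 1 is more luminous, by a factor of 695000.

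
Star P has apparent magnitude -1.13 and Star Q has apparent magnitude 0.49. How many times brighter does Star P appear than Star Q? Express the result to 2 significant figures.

4.4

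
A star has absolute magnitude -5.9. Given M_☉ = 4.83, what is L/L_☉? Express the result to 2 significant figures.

L/L_☉ ≈ 20000

M − M_☉ = -5.9 − 4.83 = -10.730
L/L_☉ = 10^(−0.4 (M − M_☉)) = 10^4.292 = 19590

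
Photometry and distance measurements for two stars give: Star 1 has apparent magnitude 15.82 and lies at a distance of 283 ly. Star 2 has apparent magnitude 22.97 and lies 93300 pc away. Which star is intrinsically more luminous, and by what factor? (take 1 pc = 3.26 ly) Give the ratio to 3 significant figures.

Star 1: d = 283 ly / 3.26 = 86.81 pc
Star 1: M = m − 5 log₁₀ d + 5 = 15.82 − 5·1.9386 + 5 = 11.127
Star 2: M = m − 5 log₁₀ d + 5 = 22.97 − 5·4.9699 + 5 = 3.121
ΔM = M_1 − M_2 = 11.127 − (3.121) = 8.007; smaller M is more luminous → Star 2.
L ratio = 10^(0.4 |ΔM|) = 10^3.203 = 1595

Star 2 is more luminous, by a factor of 1590.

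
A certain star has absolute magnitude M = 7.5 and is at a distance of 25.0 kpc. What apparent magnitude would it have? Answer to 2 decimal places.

d = 25.0 kpc = 25000 pc
m = M + 5 log₁₀ d − 5 = 7.5 + 5·4.3979 − 5 = 24.490

m ≈ 24.49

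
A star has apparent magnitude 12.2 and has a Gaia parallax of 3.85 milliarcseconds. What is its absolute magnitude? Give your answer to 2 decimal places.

M ≈ 5.13

p = 3.85 mas = 3.85×10^-3″ → d = 1/p = 259.7 pc
5 log₁₀(d/10 pc) = 5 log₁₀(259.7) − 5 = 7.073
M = m − 5 log₁₀(d/10) = 12.2 − 7.073 = 5.127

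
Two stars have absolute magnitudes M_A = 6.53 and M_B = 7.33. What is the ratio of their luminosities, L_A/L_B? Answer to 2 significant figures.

ΔM = M_A − M_B = -0.80
L_A/L_B = 10^(−0.4 ΔM) = 10^0.320 = 2.089

L_A/L_B ≈ 2.1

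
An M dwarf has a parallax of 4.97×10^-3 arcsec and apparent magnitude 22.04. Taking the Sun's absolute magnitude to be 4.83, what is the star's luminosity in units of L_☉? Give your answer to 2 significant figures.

L/L_☉ ≈ 5.3×10^-5

d = 1/p = 1/4.97×10^-3″ = 201.2 pc
M = m − 5 log₁₀ d + 5 = 22.04 − 5·2.3036 + 5 = 15.522
M − M_☉ = 15.522 − 4.83 = 10.692
L/L_☉ = 10^(−0.4 × 10.692) = 5.288×10^-5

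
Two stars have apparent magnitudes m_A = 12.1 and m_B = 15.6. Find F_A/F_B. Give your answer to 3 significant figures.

Δm = 12.1 − (15.6) = -3.5
Flux ratio = 10^(−0.4 Δm) = 10^(−0.4 × -3.5) = 10^1.400 = 25.12

F_A/F_B ≈ 25.1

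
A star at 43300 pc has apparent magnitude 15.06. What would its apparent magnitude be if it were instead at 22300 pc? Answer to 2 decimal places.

Flux ∝ 1/d², so Δm = 5 log₁₀(d₂/d₁) = 5 log₁₀(22300/43300) = -1.441
m₂ = m₁ + Δm = 15.06 + (-1.441) = 13.619

m ≈ 13.62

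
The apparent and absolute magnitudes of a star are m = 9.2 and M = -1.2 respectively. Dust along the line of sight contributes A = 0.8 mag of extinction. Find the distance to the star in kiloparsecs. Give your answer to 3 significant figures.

m − M = 5 log₁₀(d/10 pc) + A  ⇒  9.2 − (-1.2) − 0.8 = 5 log₁₀(d/10)
9.600 = 5 log₁₀(d/10)
log₁₀ d = (m − M − A)/5 + 1 = 2.9200
d = 10^2.9200 = 831.8 pc
= 0.8318 kpc

d ≈ 0.832 kpc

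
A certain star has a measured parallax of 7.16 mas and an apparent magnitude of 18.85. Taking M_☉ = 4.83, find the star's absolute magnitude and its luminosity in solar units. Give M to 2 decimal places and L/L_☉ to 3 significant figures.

d = 1/p = 1000/7.16 mas = 139.7 pc
M = m − 5 log₁₀ d + 5 = 18.85 − 5·2.1451 + 5 = 13.125
M − M_☉ = 13.125 − 4.83 = 8.295
L/L_☉ = 10^(−0.4 × 8.295) = 4.810×10^-4

M ≈ 13.12; L/L_☉ ≈ 4.81×10^-4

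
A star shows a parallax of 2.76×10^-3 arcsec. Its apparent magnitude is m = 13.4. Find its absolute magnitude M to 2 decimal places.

M ≈ 5.60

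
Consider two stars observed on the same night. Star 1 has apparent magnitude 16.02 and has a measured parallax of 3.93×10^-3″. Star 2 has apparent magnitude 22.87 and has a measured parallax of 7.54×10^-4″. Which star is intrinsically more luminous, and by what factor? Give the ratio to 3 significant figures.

Star 1 is more luminous, by a factor of 20.2.

Star 1: d = 1/p = 1/3.93×10^-3″ = 254.5 pc
Star 1: M = m − 5 log₁₀ d + 5 = 16.02 − 5·2.4056 + 5 = 8.992
Star 2: d = 1/p = 1/7.54×10^-4″ = 1326 pc
Star 2: M = m − 5 log₁₀ d + 5 = 22.87 − 5·3.1226 + 5 = 12.257
ΔM = M_1 − M_2 = 8.992 − (12.257) = -3.265; smaller M is more luminous → Star 1.
L ratio = 10^(0.4 |ΔM|) = 10^1.306 = 20.23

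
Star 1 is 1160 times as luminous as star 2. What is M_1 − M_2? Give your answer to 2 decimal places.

M_1 − M_2 ≈ -7.66

Pogson: ΔM = −2.5 log₁₀(ratio) = −2.5 log₁₀(1160) = −2.5 × 3.0645 = -7.661
Star 1 is brighter, so it has the smaller magnitude: the difference is negative.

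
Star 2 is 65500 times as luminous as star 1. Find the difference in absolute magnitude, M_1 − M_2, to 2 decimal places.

M_1 − M_2 ≈ 12.04

Pogson: ΔM = −2.5 log₁₀(ratio) = −2.5 log₁₀(65500) = −2.5 × 4.8162 = -12.041
Star 2 is brighter so has the smaller magnitude: M_1 − M_2 is positive.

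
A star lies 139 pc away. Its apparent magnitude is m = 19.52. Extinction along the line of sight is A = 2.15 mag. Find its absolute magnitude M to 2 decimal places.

5 log₁₀(d/10 pc) = 5 log₁₀(139.0) − 5 = 5.715
M = m − 5 log₁₀(d/10) − A = 19.52 − 5.715 − 2.15 = 11.655

M ≈ 11.65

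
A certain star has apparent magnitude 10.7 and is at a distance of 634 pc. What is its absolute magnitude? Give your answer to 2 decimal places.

5 log₁₀(d/10 pc) = 5 log₁₀(634.0) − 5 = 9.010
M = m − 5 log₁₀(d/10) = 10.7 − 9.010 = 1.690

M ≈ 1.69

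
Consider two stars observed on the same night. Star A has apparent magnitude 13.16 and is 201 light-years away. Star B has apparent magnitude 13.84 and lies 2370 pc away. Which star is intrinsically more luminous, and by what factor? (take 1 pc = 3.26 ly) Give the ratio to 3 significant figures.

Star B is more luminous, by a factor of 790.

Star A: d = 201 ly / 3.26 = 61.66 pc
Star A: M = m − 5 log₁₀ d + 5 = 13.16 − 5·1.7900 + 5 = 9.210
Star B: M = m − 5 log₁₀ d + 5 = 13.84 − 5·3.3747 + 5 = 1.966
ΔM = M_A − M_B = 9.210 − (1.966) = 7.244; smaller M is more luminous → Star B.
L ratio = 10^(0.4 |ΔM|) = 10^2.898 = 789.8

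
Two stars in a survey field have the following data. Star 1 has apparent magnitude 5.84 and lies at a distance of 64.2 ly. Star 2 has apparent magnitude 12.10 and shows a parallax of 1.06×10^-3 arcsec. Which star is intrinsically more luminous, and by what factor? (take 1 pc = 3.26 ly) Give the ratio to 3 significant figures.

Star 1: d = 64.2 ly / 3.26 = 19.69 pc
Star 1: M = m − 5 log₁₀ d + 5 = 5.84 − 5·1.2943 + 5 = 4.368
Star 2: d = 1/p = 1/1.06×10^-3″ = 943.4 pc
Star 2: M = m − 5 log₁₀ d + 5 = 12.10 − 5·2.9747 + 5 = 2.227
ΔM = M_1 − M_2 = 4.368 − (2.227) = 2.142; smaller M is more luminous → Star 2.
L ratio = 10^(0.4 |ΔM|) = 10^0.857 = 7.190

Star 2 is more luminous, by a factor of 7.19.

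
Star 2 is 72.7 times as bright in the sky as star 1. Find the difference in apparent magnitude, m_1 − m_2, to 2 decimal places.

m_1 − m_2 ≈ 4.65

Pogson: Δm = −2.5 log₁₀(ratio) = −2.5 log₁₀(72.7) = −2.5 × 1.8615 = -4.654
Star 2 is brighter so has the smaller magnitude: m_1 − m_2 is positive.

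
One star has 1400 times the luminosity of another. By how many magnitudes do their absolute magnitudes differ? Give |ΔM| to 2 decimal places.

|ΔM| ≈ 7.87

Pogson: ΔM = −2.5 log₁₀(ratio) = −2.5 log₁₀(1400) = −2.5 × 3.1461 = -7.865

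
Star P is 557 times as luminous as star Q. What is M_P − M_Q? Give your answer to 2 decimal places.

M_P − M_Q ≈ -6.86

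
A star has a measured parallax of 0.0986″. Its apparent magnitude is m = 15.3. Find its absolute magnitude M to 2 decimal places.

d = 1/p = 1/0.0986″ = 10.14 pc
5 log₁₀(d/10 pc) = 5 log₁₀(10.14) − 5 = 0.031
M = m − 5 log₁₀(d/10) = 15.3 − 0.031 = 15.269

M ≈ 15.27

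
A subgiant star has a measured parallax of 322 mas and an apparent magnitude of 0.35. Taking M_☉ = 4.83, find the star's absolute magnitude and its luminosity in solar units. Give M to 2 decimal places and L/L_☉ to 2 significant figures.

d = 1/p = 1000/322 mas = 3.106 pc
M = m − 5 log₁₀ d + 5 = 0.35 − 5·0.4921 + 5 = 2.889
M − M_☉ = 2.889 − 4.83 = -1.941
L/L_☉ = 10^(−0.4 × -1.941) = 5.974

M ≈ 2.89; L/L_☉ ≈ 6.0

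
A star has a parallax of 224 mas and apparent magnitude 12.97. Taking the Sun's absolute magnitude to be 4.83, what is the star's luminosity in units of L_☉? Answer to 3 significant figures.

L/L_☉ ≈ 1.11×10^-4

d = 1/p = 1000/224 mas = 4.464 pc
M = m − 5 log₁₀ d + 5 = 12.97 − 5·0.6498 + 5 = 14.721
M − M_☉ = 14.721 − 4.83 = 9.891
L/L_☉ = 10^(−0.4 × 9.891) = 1.105×10^-4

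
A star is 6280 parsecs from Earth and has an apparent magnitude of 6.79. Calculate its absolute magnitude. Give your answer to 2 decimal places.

M ≈ -7.20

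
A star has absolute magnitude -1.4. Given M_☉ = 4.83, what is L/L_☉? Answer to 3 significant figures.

L/L_☉ ≈ 310

M − M_☉ = -1.4 − 4.83 = -6.230
L/L_☉ = 10^(−0.4 (M − M_☉)) = 10^2.492 = 310.5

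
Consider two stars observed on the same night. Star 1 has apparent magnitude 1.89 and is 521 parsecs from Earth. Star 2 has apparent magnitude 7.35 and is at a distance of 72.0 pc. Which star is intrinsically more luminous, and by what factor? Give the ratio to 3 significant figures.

Star 1: M = m − 5 log₁₀ d + 5 = 1.89 − 5·2.7168 + 5 = -6.694
Star 2: M = m − 5 log₁₀ d + 5 = 7.35 − 5·1.8573 + 5 = 3.063
ΔM = M_1 − M_2 = -6.694 − (3.063) = -9.758; smaller M is more luminous → Star 1.
L ratio = 10^(0.4 |ΔM|) = 10^3.903 = 7999

Star 1 is more luminous, by a factor of 8000.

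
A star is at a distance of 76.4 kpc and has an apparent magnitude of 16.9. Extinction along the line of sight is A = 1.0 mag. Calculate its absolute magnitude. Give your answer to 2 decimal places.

d = 76.4 kpc = 76400 pc
5 log₁₀(d/10 pc) = 5 log₁₀(76400) − 5 = 19.415
M = m − 5 log₁₀(d/10) − A = 16.9 − 19.415 − 1.0 = -3.515

M ≈ -3.52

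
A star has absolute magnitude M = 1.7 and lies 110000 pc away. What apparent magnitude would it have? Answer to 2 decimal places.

m ≈ 21.91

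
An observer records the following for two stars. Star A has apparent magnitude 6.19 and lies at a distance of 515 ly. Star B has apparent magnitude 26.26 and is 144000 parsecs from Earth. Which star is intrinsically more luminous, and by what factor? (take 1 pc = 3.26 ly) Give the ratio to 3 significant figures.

Star A is more luminous, by a factor of 128.

Star A: d = 515 ly / 3.26 = 158.0 pc
Star A: M = m − 5 log₁₀ d + 5 = 6.19 − 5·2.1986 + 5 = 0.197
Star B: M = m − 5 log₁₀ d + 5 = 26.26 − 5·5.1584 + 5 = 5.468
ΔM = M_A − M_B = 0.197 − (5.468) = -5.271; smaller M is more luminous → Star A.
L ratio = 10^(0.4 |ΔM|) = 10^2.108 = 128.4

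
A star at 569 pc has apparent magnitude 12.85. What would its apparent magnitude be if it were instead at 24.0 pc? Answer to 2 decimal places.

m ≈ 5.98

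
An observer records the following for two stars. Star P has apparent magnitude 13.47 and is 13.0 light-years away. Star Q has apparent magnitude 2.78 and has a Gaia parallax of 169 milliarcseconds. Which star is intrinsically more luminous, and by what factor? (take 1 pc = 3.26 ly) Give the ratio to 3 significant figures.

Star Q is more luminous, by a factor of 41600.

Star P: d = 13.0 ly / 3.26 = 3.988 pc
Star P: M = m − 5 log₁₀ d + 5 = 13.47 − 5·0.6007 + 5 = 15.466
Star Q: p = 169 mas = 0.169″ → d = 1/p = 5.917 pc
Star Q: M = m − 5 log₁₀ d + 5 = 2.78 − 5·0.7721 + 5 = 3.919
ΔM = M_P − M_Q = 15.466 − (3.919) = 11.547; smaller M is more luminous → Star Q.
L ratio = 10^(0.4 |ΔM|) = 10^4.619 = 41570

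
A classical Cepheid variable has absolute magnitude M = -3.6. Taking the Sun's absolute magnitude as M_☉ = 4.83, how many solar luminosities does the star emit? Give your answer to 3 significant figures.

L/L_☉ ≈ 2360

M − M_☉ = -3.6 − 4.83 = -8.430
L/L_☉ = 10^(−0.4 (M − M_☉)) = 10^3.372 = 2355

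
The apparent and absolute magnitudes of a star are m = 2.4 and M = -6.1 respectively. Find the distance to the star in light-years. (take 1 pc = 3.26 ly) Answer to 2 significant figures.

Distance modulus: m − M = 2.4 − (-6.1) = 8.500
m − M = 5 log₁₀ d − 5
log₁₀ d = (m − M)/5 + 1 = 2.7000
d = 10^2.7000 = 501.2 pc
= 1634 ly

d ≈ 1600 ly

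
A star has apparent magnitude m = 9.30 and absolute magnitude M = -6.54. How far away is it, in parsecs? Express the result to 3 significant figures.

μ = m − M = 15.840
m − M = 5 log₁₀ d − 5
log₁₀ d = (m − M)/5 + 1 = 4.1680
d = 10^4.1680 = 14720 pc

d ≈ 14700 pc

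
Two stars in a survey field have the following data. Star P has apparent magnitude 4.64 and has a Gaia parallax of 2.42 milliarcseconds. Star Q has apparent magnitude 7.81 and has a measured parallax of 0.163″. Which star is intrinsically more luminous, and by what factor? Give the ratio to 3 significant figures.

Star P is more luminous, by a factor of 84100.

Star P: p = 2.42 mas = 2.42×10^-3″ → d = 1/p = 413.2 pc
Star P: M = m − 5 log₁₀ d + 5 = 4.64 − 5·2.6162 + 5 = -3.441
Star Q: d = 1/p = 1/0.163″ = 6.135 pc
Star Q: M = m − 5 log₁₀ d + 5 = 7.81 − 5·0.7878 + 5 = 8.871
ΔM = M_P − M_Q = -3.441 − (8.871) = -12.312; smaller M is more luminous → Star P.
L ratio = 10^(0.4 |ΔM|) = 10^4.925 = 84090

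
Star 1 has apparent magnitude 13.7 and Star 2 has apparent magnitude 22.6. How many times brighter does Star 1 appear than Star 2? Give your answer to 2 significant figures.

Δm = 13.7 − (22.6) = -8.9
Flux ratio = 10^(−0.4 Δm) = 10^(−0.4 × -8.9) = 10^3.560 = 3631

3600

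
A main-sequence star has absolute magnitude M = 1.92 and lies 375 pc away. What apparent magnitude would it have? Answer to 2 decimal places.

m ≈ 9.79

m = M + 5 log₁₀ d − 5 = 1.92 + 5·2.5740 − 5 = 9.790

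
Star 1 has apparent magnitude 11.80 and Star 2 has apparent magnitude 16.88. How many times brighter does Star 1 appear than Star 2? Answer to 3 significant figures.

Δm = 11.80 − (16.88) = -5.08
Flux ratio = 10^(−0.4 Δm) = 10^(−0.4 × -5.08) = 10^2.032 = 107.6

108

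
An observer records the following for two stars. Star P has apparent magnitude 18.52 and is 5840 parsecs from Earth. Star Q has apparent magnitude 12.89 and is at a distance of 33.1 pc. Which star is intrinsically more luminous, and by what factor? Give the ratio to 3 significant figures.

Star P: M = m − 5 log₁₀ d + 5 = 18.52 − 5·3.7664 + 5 = 4.688
Star Q: M = m − 5 log₁₀ d + 5 = 12.89 − 5·1.5198 + 5 = 10.291
ΔM = M_P − M_Q = 4.688 − (10.291) = -5.603; smaller M is more luminous → Star P.
L ratio = 10^(0.4 |ΔM|) = 10^2.241 = 174.2

Star P is more luminous, by a factor of 174.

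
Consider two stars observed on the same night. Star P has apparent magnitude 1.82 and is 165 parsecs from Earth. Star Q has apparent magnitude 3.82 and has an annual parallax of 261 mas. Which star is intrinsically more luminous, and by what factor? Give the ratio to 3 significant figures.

Star P is more luminous, by a factor of 11700.

Star P: M = m − 5 log₁₀ d + 5 = 1.82 − 5·2.2175 + 5 = -4.267
Star Q: p = 261 mas = 0.261″ → d = 1/p = 3.831 pc
Star Q: M = m − 5 log₁₀ d + 5 = 3.82 − 5·0.5834 + 5 = 5.903
ΔM = M_P − M_Q = -4.267 − (5.903) = -10.171; smaller M is more luminous → Star P.
L ratio = 10^(0.4 |ΔM|) = 10^4.068 = 11700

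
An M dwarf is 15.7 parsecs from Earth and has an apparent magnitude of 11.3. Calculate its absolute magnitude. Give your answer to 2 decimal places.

5 log₁₀(d/10 pc) = 5 log₁₀(15.70) − 5 = 0.979
M = m − 5 log₁₀(d/10) = 11.3 − 0.979 = 10.321

M ≈ 10.32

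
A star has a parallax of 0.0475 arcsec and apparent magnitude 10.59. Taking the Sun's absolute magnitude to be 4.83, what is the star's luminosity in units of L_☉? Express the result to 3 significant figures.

L/L_☉ ≈ 0.0220

d = 1/p = 1/0.0475″ = 21.05 pc
M = m − 5 log₁₀ d + 5 = 10.59 − 5·1.3233 + 5 = 8.973
M − M_☉ = 8.973 − 4.83 = 4.143
L/L_☉ = 10^(−0.4 × 4.143) = 0.02201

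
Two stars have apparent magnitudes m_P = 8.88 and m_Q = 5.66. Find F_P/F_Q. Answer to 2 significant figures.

F_P/F_Q ≈ 0.052

Δm = 8.88 − (5.66) = 3.22
Flux ratio = 10^(−0.4 Δm) = 10^(−0.4 × 3.22) = 10^-1.288 = 0.05152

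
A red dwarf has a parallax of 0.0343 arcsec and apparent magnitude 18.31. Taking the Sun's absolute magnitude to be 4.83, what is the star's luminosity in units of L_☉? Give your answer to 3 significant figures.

d = 1/p = 1/0.0343″ = 29.15 pc
M = m − 5 log₁₀ d + 5 = 18.31 − 5·1.4647 + 5 = 15.986
M − M_☉ = 15.986 − 4.83 = 11.156
L/L_☉ = 10^(−0.4 × 11.156) = 3.447×10^-5

L/L_☉ ≈ 3.45×10^-5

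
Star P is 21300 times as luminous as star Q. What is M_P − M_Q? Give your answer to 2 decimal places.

M_P − M_Q ≈ -10.82

Pogson: ΔM = −2.5 log₁₀(ratio) = −2.5 log₁₀(21300) = −2.5 × 4.3284 = -10.821
Star P is brighter, so it has the smaller magnitude: the difference is negative.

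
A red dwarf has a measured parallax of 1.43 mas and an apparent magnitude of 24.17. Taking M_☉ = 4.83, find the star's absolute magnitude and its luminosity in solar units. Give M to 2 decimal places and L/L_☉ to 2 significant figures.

d = 1/p = 1000/1.43 mas = 699.3 pc
M = m − 5 log₁₀ d + 5 = 24.17 − 5·2.8447 + 5 = 14.947
M − M_☉ = 14.947 − 4.83 = 10.117
L/L_☉ = 10^(−0.4 × 10.117) = 8.981×10^-5

M ≈ 14.95; L/L_☉ ≈ 9.0×10^-5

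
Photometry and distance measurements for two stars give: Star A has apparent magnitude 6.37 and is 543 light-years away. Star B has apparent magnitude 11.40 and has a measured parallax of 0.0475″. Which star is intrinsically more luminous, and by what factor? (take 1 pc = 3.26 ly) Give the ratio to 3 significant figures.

Star A is more luminous, by a factor of 6440.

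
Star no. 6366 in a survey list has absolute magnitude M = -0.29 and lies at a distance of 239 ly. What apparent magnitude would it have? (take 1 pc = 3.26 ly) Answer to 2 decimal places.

m ≈ 4.04

d = 239 ly / 3.26 = 73.31 pc
m = M + 5 log₁₀ d − 5 = -0.29 + 5·1.8652 − 5 = 4.036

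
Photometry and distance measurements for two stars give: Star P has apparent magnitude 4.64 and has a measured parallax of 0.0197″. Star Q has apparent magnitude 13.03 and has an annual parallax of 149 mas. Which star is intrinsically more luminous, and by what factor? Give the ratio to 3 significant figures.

Star P is more luminous, by a factor of 130000.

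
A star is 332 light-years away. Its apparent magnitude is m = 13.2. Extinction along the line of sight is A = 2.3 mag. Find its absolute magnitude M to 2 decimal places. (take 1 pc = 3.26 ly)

M ≈ 5.86

d = 332 ly / 3.26 = 101.8 pc
5 log₁₀(d/10 pc) = 5 log₁₀(101.8) − 5 = 5.040
M = m − 5 log₁₀(d/10) − A = 13.2 − 5.040 − 2.3 = 5.860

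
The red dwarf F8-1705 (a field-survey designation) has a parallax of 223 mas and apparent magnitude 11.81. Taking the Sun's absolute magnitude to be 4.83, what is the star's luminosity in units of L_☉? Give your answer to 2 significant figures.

L/L_☉ ≈ 3.2×10^-4

d = 1/p = 1000/223 mas = 4.484 pc
M = m − 5 log₁₀ d + 5 = 11.81 − 5·0.6517 + 5 = 13.552
M − M_☉ = 13.552 − 4.83 = 8.722
L/L_☉ = 10^(−0.4 × 8.722) = 3.246×10^-4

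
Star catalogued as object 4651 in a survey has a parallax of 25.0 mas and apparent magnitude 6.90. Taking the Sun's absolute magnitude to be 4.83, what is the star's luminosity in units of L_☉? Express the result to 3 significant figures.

d = 1/p = 1000/25.0 mas = 40.00 pc
M = m − 5 log₁₀ d + 5 = 6.90 − 5·1.6021 + 5 = 3.890
M − M_☉ = 3.890 − 4.83 = -0.940
L/L_☉ = 10^(−0.4 × -0.940) = 2.377

L/L_☉ ≈ 2.38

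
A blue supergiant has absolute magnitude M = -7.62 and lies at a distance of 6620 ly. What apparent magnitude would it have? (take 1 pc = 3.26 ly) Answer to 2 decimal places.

d = 6620 ly / 3.26 = 2031 pc
m = M + 5 log₁₀ d − 5 = -7.62 + 5·3.3076 − 5 = 3.918

m ≈ 3.92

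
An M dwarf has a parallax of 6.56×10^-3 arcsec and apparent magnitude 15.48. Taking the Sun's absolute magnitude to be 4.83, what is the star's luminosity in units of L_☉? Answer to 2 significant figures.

d = 1/p = 1/6.56×10^-3″ = 152.4 pc
M = m − 5 log₁₀ d + 5 = 15.48 − 5·2.1831 + 5 = 9.565
M − M_☉ = 9.565 − 4.83 = 4.735
L/L_☉ = 10^(−0.4 × 4.735) = 0.01277

L/L_☉ ≈ 0.013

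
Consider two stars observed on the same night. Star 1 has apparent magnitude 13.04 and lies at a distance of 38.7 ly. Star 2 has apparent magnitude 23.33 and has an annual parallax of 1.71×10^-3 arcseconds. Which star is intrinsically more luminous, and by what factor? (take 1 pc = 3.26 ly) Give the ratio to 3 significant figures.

Star 1 is more luminous, by a factor of 5.38.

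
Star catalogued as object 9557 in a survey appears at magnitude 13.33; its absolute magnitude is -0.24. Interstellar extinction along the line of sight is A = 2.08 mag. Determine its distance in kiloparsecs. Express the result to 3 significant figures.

m − M = 5 log₁₀(d/10 pc) + A  ⇒  13.33 − (-0.24) − 2.08 = 5 log₁₀(d/10)
11.490 = 5 log₁₀(d/10)
log₁₀ d = (m − M − A)/5 + 1 = 3.2980
d = 10^3.2980 = 1986 pc
= 1.986 kpc

d ≈ 1.99 kpc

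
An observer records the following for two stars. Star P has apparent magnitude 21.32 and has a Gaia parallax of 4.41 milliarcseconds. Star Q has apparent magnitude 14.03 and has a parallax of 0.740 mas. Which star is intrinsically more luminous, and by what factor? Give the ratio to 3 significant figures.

Star P: p = 4.41 mas = 4.41×10^-3″ → d = 1/p = 226.8 pc
Star P: M = m − 5 log₁₀ d + 5 = 21.32 − 5·2.3556 + 5 = 14.542
Star Q: p = 0.740 mas = 7.40×10^-4″ → d = 1/p = 1351 pc
Star Q: M = m − 5 log₁₀ d + 5 = 14.03 − 5·3.1308 + 5 = 3.376
ΔM = M_P − M_Q = 14.542 − (3.376) = 11.166; smaller M is more luminous → Star Q.
L ratio = 10^(0.4 |ΔM|) = 10^4.466 = 29270

Star Q is more luminous, by a factor of 29300.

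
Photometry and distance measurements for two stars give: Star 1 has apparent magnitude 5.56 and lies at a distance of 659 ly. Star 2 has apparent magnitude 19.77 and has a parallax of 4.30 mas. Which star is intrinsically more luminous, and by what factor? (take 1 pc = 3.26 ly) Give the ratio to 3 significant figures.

Star 1: d = 659 ly / 3.26 = 202.1 pc
Star 1: M = m − 5 log₁₀ d + 5 = 5.56 − 5·2.3057 + 5 = -0.968
Star 2: p = 4.30 mas = 4.30×10^-3″ → d = 1/p = 232.6 pc
Star 2: M = m − 5 log₁₀ d + 5 = 19.77 − 5·2.3665 + 5 = 12.937
ΔM = M_1 − M_2 = -0.968 − (12.937) = -13.906; smaller M is more luminous → Star 1.
L ratio = 10^(0.4 |ΔM|) = 10^5.562 = 365000

Star 1 is more luminous, by a factor of 365000.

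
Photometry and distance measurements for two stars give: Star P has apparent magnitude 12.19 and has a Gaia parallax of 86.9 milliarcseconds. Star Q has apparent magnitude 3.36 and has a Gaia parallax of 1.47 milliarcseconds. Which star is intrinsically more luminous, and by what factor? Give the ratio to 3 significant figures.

Star Q is more luminous, by a factor of 1.19×10^7.

Star P: p = 86.9 mas = 0.0869″ → d = 1/p = 11.51 pc
Star P: M = m − 5 log₁₀ d + 5 = 12.19 − 5·1.0610 + 5 = 11.885
Star Q: p = 1.47 mas = 1.47×10^-3″ → d = 1/p = 680.3 pc
Star Q: M = m − 5 log₁₀ d + 5 = 3.36 − 5·2.8327 + 5 = -5.803
ΔM = M_P − M_Q = 11.885 − (-5.803) = 17.689; smaller M is more luminous → Star Q.
L ratio = 10^(0.4 |ΔM|) = 10^7.075 = 1.190×10^7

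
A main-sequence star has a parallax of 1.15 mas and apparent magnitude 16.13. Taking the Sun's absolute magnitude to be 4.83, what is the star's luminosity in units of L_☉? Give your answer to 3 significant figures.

L/L_☉ ≈ 0.228

d = 1/p = 1000/1.15 mas = 869.6 pc
M = m − 5 log₁₀ d + 5 = 16.13 − 5·2.9393 + 5 = 6.433
M − M_☉ = 6.433 − 4.83 = 1.603
L/L_☉ = 10^(−0.4 × 1.603) = 0.2284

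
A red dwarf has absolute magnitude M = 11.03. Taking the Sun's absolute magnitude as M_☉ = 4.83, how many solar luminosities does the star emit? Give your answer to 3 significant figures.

L/L_☉ ≈ 3.31×10^-3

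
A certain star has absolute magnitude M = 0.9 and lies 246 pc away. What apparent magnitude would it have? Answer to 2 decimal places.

m ≈ 7.85

m = M + 5 log₁₀ d − 5 = 0.9 + 5·2.3909 − 5 = 7.855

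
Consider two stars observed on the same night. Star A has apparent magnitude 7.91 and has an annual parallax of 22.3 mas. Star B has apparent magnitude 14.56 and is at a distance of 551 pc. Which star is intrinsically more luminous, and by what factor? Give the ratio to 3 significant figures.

Star A: p = 22.3 mas = 0.0223″ → d = 1/p = 44.84 pc
Star A: M = m − 5 log₁₀ d + 5 = 7.91 − 5·1.6517 + 5 = 4.652
Star B: M = m − 5 log₁₀ d + 5 = 14.56 − 5·2.7412 + 5 = 5.854
ΔM = M_A − M_B = 4.652 − (5.854) = -1.203; smaller M is more luminous → Star A.
L ratio = 10^(0.4 |ΔM|) = 10^0.481 = 3.028

Star A is more luminous, by a factor of 3.03.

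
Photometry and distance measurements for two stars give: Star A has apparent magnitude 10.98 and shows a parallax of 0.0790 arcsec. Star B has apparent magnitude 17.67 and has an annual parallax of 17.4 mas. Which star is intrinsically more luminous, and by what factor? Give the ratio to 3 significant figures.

Star A: d = 1/p = 1/0.0790″ = 12.66 pc
Star A: M = m − 5 log₁₀ d + 5 = 10.98 − 5·1.1024 + 5 = 10.468
Star B: p = 17.4 mas = 0.0174″ → d = 1/p = 57.47 pc
Star B: M = m − 5 log₁₀ d + 5 = 17.67 − 5·1.7595 + 5 = 13.873
ΔM = M_A − M_B = 10.468 − (13.873) = -3.405; smaller M is more luminous → Star A.
L ratio = 10^(0.4 |ΔM|) = 10^1.362 = 23.01

Star A is more luminous, by a factor of 23.0.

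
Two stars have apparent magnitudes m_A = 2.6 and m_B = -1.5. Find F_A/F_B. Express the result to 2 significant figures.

Magnitude difference = 4.1
Flux ratio = 10^(−0.4 Δm) = 10^(−0.4 × 4.1) = 10^-1.640 = 0.02291

F_A/F_B ≈ 0.023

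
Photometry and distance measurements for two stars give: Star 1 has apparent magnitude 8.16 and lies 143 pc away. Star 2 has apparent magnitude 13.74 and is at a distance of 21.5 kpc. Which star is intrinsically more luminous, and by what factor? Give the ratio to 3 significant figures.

Star 1: M = m − 5 log₁₀ d + 5 = 8.16 − 5·2.1553 + 5 = 2.383
Star 2: d = 21.5 kpc = 21500 pc
Star 2: M = m − 5 log₁₀ d + 5 = 13.74 − 5·4.3324 + 5 = -2.922
ΔM = M_1 − M_2 = 2.383 − (-2.922) = 5.306; smaller M is more luminous → Star 2.
L ratio = 10^(0.4 |ΔM|) = 10^2.122 = 132.5

Star 2 is more luminous, by a factor of 132.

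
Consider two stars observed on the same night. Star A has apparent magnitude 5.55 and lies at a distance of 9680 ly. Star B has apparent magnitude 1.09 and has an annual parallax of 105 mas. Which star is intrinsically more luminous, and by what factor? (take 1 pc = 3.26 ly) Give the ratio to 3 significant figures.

Star A is more luminous, by a factor of 1600.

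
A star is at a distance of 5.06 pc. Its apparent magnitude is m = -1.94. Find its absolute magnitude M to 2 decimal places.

M ≈ -0.46

5 log₁₀(d/10 pc) = 5 log₁₀(5.060) − 5 = -1.479
M = m − 5 log₁₀(d/10) = -1.94 + 1.479 = -0.461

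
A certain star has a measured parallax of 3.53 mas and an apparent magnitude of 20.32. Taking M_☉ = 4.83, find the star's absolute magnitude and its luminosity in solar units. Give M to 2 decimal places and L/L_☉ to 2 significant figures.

M ≈ 13.06; L/L_☉ ≈ 5.1×10^-4

d = 1/p = 1000/3.53 mas = 283.3 pc
M = m − 5 log₁₀ d + 5 = 20.32 − 5·2.4522 + 5 = 13.059
M − M_☉ = 13.059 − 4.83 = 8.229
L/L_☉ = 10^(−0.4 × 8.229) = 5.110×10^-4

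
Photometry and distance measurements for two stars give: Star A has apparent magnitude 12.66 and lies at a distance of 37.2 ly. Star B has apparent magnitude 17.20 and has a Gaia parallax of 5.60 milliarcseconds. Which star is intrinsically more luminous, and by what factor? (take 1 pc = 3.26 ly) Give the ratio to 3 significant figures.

Star A: d = 37.2 ly / 3.26 = 11.41 pc
Star A: M = m − 5 log₁₀ d + 5 = 12.66 − 5·1.0573 + 5 = 12.373
Star B: p = 5.60 mas = 5.60×10^-3″ → d = 1/p = 178.6 pc
Star B: M = m − 5 log₁₀ d + 5 = 17.20 − 5·2.2518 + 5 = 10.941
ΔM = M_A − M_B = 12.373 − (10.941) = 1.432; smaller M is more luminous → Star B.
L ratio = 10^(0.4 |ΔM|) = 10^0.573 = 3.741

Star B is more luminous, by a factor of 3.74.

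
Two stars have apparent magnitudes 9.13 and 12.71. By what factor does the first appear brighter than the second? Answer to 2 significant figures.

27

Δm = 9.13 − (12.71) = -3.58
Flux ratio = 10^(−0.4 Δm) = 10^(−0.4 × -3.58) = 10^1.432 = 27.04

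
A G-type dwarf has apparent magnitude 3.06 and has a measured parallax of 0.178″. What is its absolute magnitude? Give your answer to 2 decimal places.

d = 1/p = 1/0.178″ = 5.618 pc
5 log₁₀(d/10 pc) = 5 log₁₀(5.618) − 5 = -1.252
M = m − 5 log₁₀(d/10) = 3.06 + 1.252 = 4.312

M ≈ 4.31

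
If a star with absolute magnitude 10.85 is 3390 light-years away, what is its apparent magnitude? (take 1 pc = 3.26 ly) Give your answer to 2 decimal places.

d = 3390 ly / 3.26 = 1040 pc
m = M + 5 log₁₀ d − 5 = 10.85 + 5·3.0170 − 5 = 20.935

m ≈ 20.93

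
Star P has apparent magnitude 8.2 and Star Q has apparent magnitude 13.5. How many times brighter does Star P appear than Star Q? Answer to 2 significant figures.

130

Δm = 8.2 − (13.5) = -5.3
Flux ratio = 10^(−0.4 Δm) = 10^(−0.4 × -5.3) = 10^2.120 = 131.8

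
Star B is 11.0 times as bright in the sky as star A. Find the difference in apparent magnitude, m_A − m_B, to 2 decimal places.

Pogson: Δm = −2.5 log₁₀(ratio) = −2.5 log₁₀(11.0) = −2.5 × 1.0414 = -2.603
Star B is brighter so has the smaller magnitude: m_A − m_B is positive.

m_A − m_B ≈ 2.60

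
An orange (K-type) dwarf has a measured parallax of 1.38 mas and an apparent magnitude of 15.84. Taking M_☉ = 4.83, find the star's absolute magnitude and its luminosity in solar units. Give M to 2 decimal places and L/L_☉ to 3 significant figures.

d = 1/p = 1000/1.38 mas = 724.6 pc
M = m − 5 log₁₀ d + 5 = 15.84 − 5·2.8601 + 5 = 6.539
M − M_☉ = 6.539 − 4.83 = 1.709
L/L_☉ = 10^(−0.4 × 1.709) = 0.2071

M ≈ 6.54; L/L_☉ ≈ 0.207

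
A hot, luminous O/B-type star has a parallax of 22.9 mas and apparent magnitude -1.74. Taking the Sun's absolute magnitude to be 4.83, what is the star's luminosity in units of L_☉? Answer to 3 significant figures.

d = 1/p = 1000/22.9 mas = 43.67 pc
M = m − 5 log₁₀ d + 5 = -1.74 − 5·1.6402 + 5 = -4.941
M − M_☉ = -4.941 − 4.83 = -9.771
L/L_☉ = 10^(−0.4 × -9.771) = 8097

L/L_☉ ≈ 8100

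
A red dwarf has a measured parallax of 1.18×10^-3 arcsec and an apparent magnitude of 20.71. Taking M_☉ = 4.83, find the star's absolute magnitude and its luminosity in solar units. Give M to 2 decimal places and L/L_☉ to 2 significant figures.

M ≈ 11.07; L/L_☉ ≈ 3.2×10^-3

d = 1/p = 1/1.18×10^-3″ = 847.5 pc
M = m − 5 log₁₀ d + 5 = 20.71 − 5·2.9281 + 5 = 11.069
M − M_☉ = 11.069 − 4.83 = 6.239
L/L_☉ = 10^(−0.4 × 6.239) = 3.193×10^-3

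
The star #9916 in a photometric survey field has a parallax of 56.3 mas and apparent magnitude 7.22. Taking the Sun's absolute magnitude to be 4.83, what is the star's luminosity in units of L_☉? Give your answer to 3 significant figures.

d = 1/p = 1000/56.3 mas = 17.76 pc
M = m − 5 log₁₀ d + 5 = 7.22 − 5·1.2495 + 5 = 5.973
M − M_☉ = 5.973 − 4.83 = 1.143
L/L_☉ = 10^(−0.4 × 1.143) = 0.3491

L/L_☉ ≈ 0.349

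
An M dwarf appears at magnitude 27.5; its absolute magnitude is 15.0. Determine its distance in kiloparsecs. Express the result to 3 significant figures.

Distance modulus: m − M = 27.5 − (15.0) = 12.500
m − M = 5 log₁₀ d − 5
log₁₀ d = (m − M)/5 + 1 = 3.5000
d = 10^3.5000 = 3162 pc
= 3.162 kpc

d ≈ 3.16 kpc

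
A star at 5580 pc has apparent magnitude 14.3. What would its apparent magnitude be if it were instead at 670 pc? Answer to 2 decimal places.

m ≈ 9.70

Flux ∝ 1/d², so Δm = 5 log₁₀(d₂/d₁) = 5 log₁₀(670/5580) = -4.603
m₂ = m₁ + Δm = 14.3 + (-4.603) = 9.697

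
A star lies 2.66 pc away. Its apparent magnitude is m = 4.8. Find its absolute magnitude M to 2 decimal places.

5 log₁₀(d/10 pc) = 5 log₁₀(2.660) − 5 = -2.876
M = m − 5 log₁₀(d/10) = 4.8 + 2.876 = 7.676

M ≈ 7.68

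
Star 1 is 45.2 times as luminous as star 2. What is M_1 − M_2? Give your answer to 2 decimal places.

Pogson: ΔM = −2.5 log₁₀(ratio) = −2.5 log₁₀(45.2) = −2.5 × 1.6551 = -4.138
Star 1 is brighter, so it has the smaller magnitude: the difference is negative.

M_1 − M_2 ≈ -4.14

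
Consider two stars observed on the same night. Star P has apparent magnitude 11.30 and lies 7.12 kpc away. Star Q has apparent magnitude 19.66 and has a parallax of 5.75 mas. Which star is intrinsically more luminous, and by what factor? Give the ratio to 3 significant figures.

Star P: d = 7.12 kpc = 7120 pc
Star P: M = m − 5 log₁₀ d + 5 = 11.30 − 5·3.8525 + 5 = -2.962
Star Q: p = 5.75 mas = 5.75×10^-3″ → d = 1/p = 173.9 pc
Star Q: M = m − 5 log₁₀ d + 5 = 19.66 − 5·2.2403 + 5 = 13.458
ΔM = M_P − M_Q = -2.962 − (13.458) = -16.421; smaller M is more luminous → Star P.
L ratio = 10^(0.4 |ΔM|) = 10^6.568 = 3.701×10^6

Star P is more luminous, by a factor of 3.70×10^6.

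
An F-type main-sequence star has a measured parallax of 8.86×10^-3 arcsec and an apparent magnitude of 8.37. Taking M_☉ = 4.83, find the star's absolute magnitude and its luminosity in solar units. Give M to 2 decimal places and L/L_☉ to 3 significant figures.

M ≈ 3.11; L/L_☉ ≈ 4.89

d = 1/p = 1/8.86×10^-3″ = 112.9 pc
M = m − 5 log₁₀ d + 5 = 8.37 − 5·2.0526 + 5 = 3.107
M − M_☉ = 3.107 − 4.83 = -1.723
L/L_☉ = 10^(−0.4 × -1.723) = 4.888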